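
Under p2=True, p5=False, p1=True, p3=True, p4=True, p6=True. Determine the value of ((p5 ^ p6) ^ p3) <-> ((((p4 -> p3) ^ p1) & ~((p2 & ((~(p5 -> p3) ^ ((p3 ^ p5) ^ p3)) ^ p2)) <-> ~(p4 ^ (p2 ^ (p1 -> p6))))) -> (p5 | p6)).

Substituting p2=True, p5=False, p1=True, p3=True, p4=True, p6=True:
p5 ^ p6 = False ^ True = True
(p5 ^ p6) ^ p3 = True ^ True = False
p4 -> p3 = True -> True = True
(p4 -> p3) ^ p1 = True ^ True = False
p5 -> p3 = False -> True = True
~(p5 -> p3) = ~True = False
p3 ^ p5 = True ^ False = True
(p3 ^ p5) ^ p3 = True ^ True = False
~(p5 -> p3) ^ ((p3 ^ p5) ^ p3) = False ^ False = False
(~(p5 -> p3) ^ ((p3 ^ p5) ^ p3)) ^ p2 = False ^ True = True
p2 & ((~(p5 -> p3) ^ ((p3 ^ p5) ^ p3)) ^ p2) = True & True = True
p1 -> p6 = True -> True = True
p2 ^ (p1 -> p6) = True ^ True = False
p4 ^ (p2 ^ (p1 -> p6)) = True ^ False = True
~(p4 ^ (p2 ^ (p1 -> p6))) = ~True = False
(p2 & ((~(p5 -> p3) ^ ((p3 ^ p5) ^ p3)) ^ p2)) <-> ~(p4 ^ (p2 ^ (p1 -> p6))) = True <-> False = False
~((p2 & ((~(p5 -> p3) ^ ((p3 ^ p5) ^ p3)) ^ p2)) <-> ~(p4 ^ (p2 ^ (p1 -> p6)))) = ~False = True
((p4 -> p3) ^ p1) & ~((p2 & ((~(p5 -> p3) ^ ((p3 ^ p5) ^ p3)) ^ p2)) <-> ~(p4 ^ (p2 ^ (p1 -> p6)))) = False & True = False
p5 | p6 = False | True = True
(((p4 -> p3) ^ p1) & ~((p2 & ((~(p5 -> p3) ^ ((p3 ^ p5) ^ p3)) ^ p2)) <-> ~(p4 ^ (p2 ^ (p1 -> p6))))) -> (p5 | p6) = False -> True = True
((p5 ^ p6) ^ p3) <-> ((((p4 -> p3) ^ p1) & ~((p2 & ((~(p5 -> p3) ^ ((p3 ^ p5) ^ p3)) ^ p2)) <-> ~(p4 ^ (p2 ^ (p1 -> p6))))) -> (p5 | p6)) = False <-> True = False

False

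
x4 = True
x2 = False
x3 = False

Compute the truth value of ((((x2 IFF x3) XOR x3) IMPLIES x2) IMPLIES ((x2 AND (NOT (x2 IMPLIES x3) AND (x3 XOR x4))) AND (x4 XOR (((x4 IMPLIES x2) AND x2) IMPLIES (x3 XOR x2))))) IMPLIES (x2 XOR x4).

Substituting x4=True, x2=False, x3=False:
x2 IFF x3 = False IFF False = True
(x2 IFF x3) XOR x3 = True XOR False = True
((x2 IFF x3) XOR x3) IMPLIES x2 = True IMPLIES False = False
x2 IMPLIES x3 = False IMPLIES False = True
NOT (x2 IMPLIES x3) = NOT True = False
x3 XOR x4 = False XOR True = True
NOT (x2 IMPLIES x3) AND (x3 XOR x4) = False AND True = False
x2 AND (NOT (x2 IMPLIES x3) AND (x3 XOR x4)) = False AND False = False
x4 IMPLIES x2 = True IMPLIES False = False
(x4 IMPLIES x2) AND x2 = False AND False = False
x3 XOR x2 = False XOR False = False
((x4 IMPLIES x2) AND x2) IMPLIES (x3 XOR x2) = False IMPLIES False = True
x4 XOR (((x4 IMPLIES x2) AND x2) IMPLIES (x3 XOR x2)) = True XOR True = False
(x2 AND (NOT (x2 IMPLIES x3) AND (x3 XOR x4))) AND (x4 XOR (((x4 IMPLIES x2) AND x2) IMPLIES (x3 XOR x2))) = False AND False = False
(((x2 IFF x3) XOR x3) IMPLIES x2) IMPLIES ((x2 AND (NOT (x2 IMPLIES x3) AND (x3 XOR x4))) AND (x4 XOR (((x4 IMPLIES x2) AND x2) IMPLIES (x3 XOR x2)))) = False IMPLIES False = True
x2 XOR x4 = False XOR True = True
((((x2 IFF x3) XOR x3) IMPLIES x2) IMPLIES ((x2 AND (NOT (x2 IMPLIES x3) AND (x3 XOR x4))) AND (x4 XOR (((x4 IMPLIES x2) AND x2) IMPLIES (x3 XOR x2))))) IMPLIES (x2 XOR x4) = True IMPLIES True = True

True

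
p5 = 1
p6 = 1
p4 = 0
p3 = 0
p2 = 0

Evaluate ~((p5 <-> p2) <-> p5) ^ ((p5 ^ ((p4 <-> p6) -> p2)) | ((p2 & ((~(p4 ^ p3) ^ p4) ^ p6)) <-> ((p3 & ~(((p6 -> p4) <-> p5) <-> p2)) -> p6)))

p5 <-> p2 = 1 <-> 0 = 0
(p5 <-> p2) <-> p5 = 0 <-> 1 = 0
~((p5 <-> p2) <-> p5) = ~0 = 1
p4 <-> p6 = 0 <-> 1 = 0
(p4 <-> p6) -> p2 = 0 -> 0 = 1
p5 ^ ((p4 <-> p6) -> p2) = 1 ^ 1 = 0
p4 ^ p3 = 0 ^ 0 = 0
~(p4 ^ p3) = ~0 = 1
~(p4 ^ p3) ^ p4 = 1 ^ 0 = 1
(~(p4 ^ p3) ^ p4) ^ p6 = 1 ^ 1 = 0
p2 & ((~(p4 ^ p3) ^ p4) ^ p6) = 0 & 0 = 0
p6 -> p4 = 1 -> 0 = 0
(p6 -> p4) <-> p5 = 0 <-> 1 = 0
((p6 -> p4) <-> p5) <-> p2 = 0 <-> 0 = 1
~(((p6 -> p4) <-> p5) <-> p2) = ~1 = 0
p3 & ~(((p6 -> p4) <-> p5) <-> p2) = 0 & 0 = 0
(p3 & ~(((p6 -> p4) <-> p5) <-> p2)) -> p6 = 0 -> 1 = 1
(p2 & ((~(p4 ^ p3) ^ p4) ^ p6)) <-> ((p3 & ~(((p6 -> p4) <-> p5) <-> p2)) -> p6) = 0 <-> 1 = 0
(p5 ^ ((p4 <-> p6) -> p2)) | ((p2 & ((~(p4 ^ p3) ^ p4) ^ p6)) <-> ((p3 & ~(((p6 -> p4) <-> p5) <-> p2)) -> p6)) = 0 | 0 = 0
~((p5 <-> p2) <-> p5) ^ ((p5 ^ ((p4 <-> p6) -> p2)) | ((p2 & ((~(p4 ^ p3) ^ p4) ^ p6)) <-> ((p3 & ~(((p6 -> p4) <-> p5) <-> p2)) -> p6))) = 1 ^ 0 = 1

1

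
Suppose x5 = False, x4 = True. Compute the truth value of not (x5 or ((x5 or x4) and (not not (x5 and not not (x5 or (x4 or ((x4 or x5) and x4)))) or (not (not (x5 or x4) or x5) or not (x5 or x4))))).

x5 or x4 = False or True = True
x4 or x5 = True or False = True
(x4 or x5) and x4 = True and True = True
x4 or ((x4 or x5) and x4) = True or True = True
x5 or (x4 or ((x4 or x5) and x4)) = False or True = True
not (x5 or (x4 or ((x4 or x5) and x4))) = not True = False
not not (x5 or (x4 or ((x4 or x5) and x4))) = not False = True
x5 and not not (x5 or (x4 or ((x4 or x5) and x4))) = False and True = False
not (x5 and not not (x5 or (x4 or ((x4 or x5) and x4)))) = not False = True
not not (x5 and not not (x5 or (x4 or ((x4 or x5) and x4)))) = not True = False
x5 or x4 = False or True = True
not (x5 or x4) = not True = False
not (x5 or x4) or x5 = False or False = False
not (not (x5 or x4) or x5) = not False = True
x5 or x4 = False or True = True
not (x5 or x4) = not True = False
not (not (x5 or x4) or x5) or not (x5 or x4) = True or False = True
not not (x5 and not not (x5 or (x4 or ((x4 or x5) and x4)))) or (not (not (x5 or x4) or x5) or not (x5 or x4)) = False or True = True
(x5 or x4) and (not not (x5 and not not (x5 or (x4 or ((x4 or x5) and x4)))) or (not (not (x5 or x4) or x5) or not (x5 or x4))) = True and True = True
x5 or ((x5 or x4) and (not not (x5 and not not (x5 or (x4 or ((x4 or x5) and x4)))) or (not (not (x5 or x4) or x5) or not (x5 or x4)))) = False or True = True
not (x5 or ((x5 or x4) and (not not (x5 and not not (x5 or (x4 or ((x4 or x5) and x4)))) or (not (not (x5 or x4) or x5) or not (x5 or x4))))) = not True = False

False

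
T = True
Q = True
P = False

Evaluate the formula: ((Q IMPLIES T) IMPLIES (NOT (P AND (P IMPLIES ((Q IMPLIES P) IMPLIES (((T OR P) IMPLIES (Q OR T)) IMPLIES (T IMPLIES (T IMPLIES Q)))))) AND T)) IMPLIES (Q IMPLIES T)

True

Q IMPLIES T = True IMPLIES True = True
Q IMPLIES P = True IMPLIES False = False
T OR P = True OR False = True
Q OR T = True OR True = True
(T OR P) IMPLIES (Q OR T) = True IMPLIES True = True
T IMPLIES Q = True IMPLIES True = True
T IMPLIES (T IMPLIES Q) = True IMPLIES True = True
((T OR P) IMPLIES (Q OR T)) IMPLIES (T IMPLIES (T IMPLIES Q)) = True IMPLIES True = True
(Q IMPLIES P) IMPLIES (((T OR P) IMPLIES (Q OR T)) IMPLIES (T IMPLIES (T IMPLIES Q))) = False IMPLIES True = True
P IMPLIES ((Q IMPLIES P) IMPLIES (((T OR P) IMPLIES (Q OR T)) IMPLIES (T IMPLIES (T IMPLIES Q)))) = False IMPLIES True = True
P AND (P IMPLIES ((Q IMPLIES P) IMPLIES (((T OR P) IMPLIES (Q OR T)) IMPLIES (T IMPLIES (T IMPLIES Q))))) = False AND True = False
NOT (P AND (P IMPLIES ((Q IMPLIES P) IMPLIES (((T OR P) IMPLIES (Q OR T)) IMPLIES (T IMPLIES (T IMPLIES Q)))))) = NOT False = True
NOT (P AND (P IMPLIES ((Q IMPLIES P) IMPLIES (((T OR P) IMPLIES (Q OR T)) IMPLIES (T IMPLIES (T IMPLIES Q)))))) AND T = True AND True = True
(Q IMPLIES T) IMPLIES (NOT (P AND (P IMPLIES ((Q IMPLIES P) IMPLIES (((T OR P) IMPLIES (Q OR T)) IMPLIES (T IMPLIES (T IMPLIES Q)))))) AND T) = True IMPLIES True = True
Q IMPLIES T = True IMPLIES True = True
((Q IMPLIES T) IMPLIES (NOT (P AND (P IMPLIES ((Q IMPLIES P) IMPLIES (((T OR P) IMPLIES (Q OR T)) IMPLIES (T IMPLIES (T IMPLIES Q)))))) AND T)) IMPLIES (Q IMPLIES T) = True IMPLIES True = True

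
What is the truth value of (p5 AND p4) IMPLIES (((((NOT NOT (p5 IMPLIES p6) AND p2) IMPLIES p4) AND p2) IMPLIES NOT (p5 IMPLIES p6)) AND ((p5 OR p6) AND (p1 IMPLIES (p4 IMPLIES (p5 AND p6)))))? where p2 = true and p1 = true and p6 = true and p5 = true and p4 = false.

true

p5 AND p4 = true AND false = false
p5 IMPLIES p6 = true IMPLIES true = true
NOT (p5 IMPLIES p6) = NOT true = false
NOT NOT (p5 IMPLIES p6) = NOT false = true
NOT NOT (p5 IMPLIES p6) AND p2 = true AND true = true
(NOT NOT (p5 IMPLIES p6) AND p2) IMPLIES p4 = true IMPLIES false = false
((NOT NOT (p5 IMPLIES p6) AND p2) IMPLIES p4) AND p2 = false AND true = false
p5 IMPLIES p6 = true IMPLIES true = true
NOT (p5 IMPLIES p6) = NOT true = false
(((NOT NOT (p5 IMPLIES p6) AND p2) IMPLIES p4) AND p2) IMPLIES NOT (p5 IMPLIES p6) = false IMPLIES false = true
p5 OR p6 = true OR true = true
p5 AND p6 = true AND true = true
p4 IMPLIES (p5 AND p6) = false IMPLIES true = true
p1 IMPLIES (p4 IMPLIES (p5 AND p6)) = true IMPLIES true = true
(p5 OR p6) AND (p1 IMPLIES (p4 IMPLIES (p5 AND p6))) = true AND true = true
((((NOT NOT (p5 IMPLIES p6) AND p2) IMPLIES p4) AND p2) IMPLIES NOT (p5 IMPLIES p6)) AND ((p5 OR p6) AND (p1 IMPLIES (p4 IMPLIES (p5 AND p6)))) = true AND true = true
(p5 AND p4) IMPLIES (((((NOT NOT (p5 IMPLIES p6) AND p2) IMPLIES p4) AND p2) IMPLIES NOT (p5 IMPLIES p6)) AND ((p5 OR p6) AND (p1 IMPLIES (p4 IMPLIES (p5 AND p6))))) = false IMPLIES true = true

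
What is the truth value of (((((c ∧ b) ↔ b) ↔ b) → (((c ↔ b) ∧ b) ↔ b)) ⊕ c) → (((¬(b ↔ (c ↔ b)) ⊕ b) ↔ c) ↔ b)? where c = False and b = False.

c ∧ b = False ∧ False = False
(c ∧ b) ↔ b = False ↔ False = True
((c ∧ b) ↔ b) ↔ b = True ↔ False = False
c ↔ b = False ↔ False = True
(c ↔ b) ∧ b = True ∧ False = False
((c ↔ b) ∧ b) ↔ b = False ↔ False = True
(((c ∧ b) ↔ b) ↔ b) → (((c ↔ b) ∧ b) ↔ b) = False → True = True
((((c ∧ b) ↔ b) ↔ b) → (((c ↔ b) ∧ b) ↔ b)) ⊕ c = True ⊕ False = True
c ↔ b = False ↔ False = True
b ↔ (c ↔ b) = False ↔ True = False
¬(b ↔ (c ↔ b)) = ¬False = True
¬(b ↔ (c ↔ b)) ⊕ b = True ⊕ False = True
(¬(b ↔ (c ↔ b)) ⊕ b) ↔ c = True ↔ False = False
((¬(b ↔ (c ↔ b)) ⊕ b) ↔ c) ↔ b = False ↔ False = True
(((((c ∧ b) ↔ b) ↔ b) → (((c ↔ b) ∧ b) ↔ b)) ⊕ c) → (((¬(b ↔ (c ↔ b)) ⊕ b) ↔ c) ↔ b) = True → True = True

True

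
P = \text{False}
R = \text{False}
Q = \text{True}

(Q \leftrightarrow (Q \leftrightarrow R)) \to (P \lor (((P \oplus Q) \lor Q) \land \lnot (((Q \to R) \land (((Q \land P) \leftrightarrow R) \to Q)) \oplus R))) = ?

\text{True}

Q \leftrightarrow R = \text{True} \leftrightarrow \text{False} = \text{False}
Q \leftrightarrow (Q \leftrightarrow R) = \text{True} \leftrightarrow \text{False} = \text{False}
P \oplus Q = \text{False} \oplus \text{True} = \text{True}
(P \oplus Q) \lor Q = \text{True} \lor \text{True} = \text{True}
Q \to R = \text{True} \to \text{False} = \text{False}
Q \land P = \text{True} \land \text{False} = \text{False}
(Q \land P) \leftrightarrow R = \text{False} \leftrightarrow \text{False} = \text{True}
((Q \land P) \leftrightarrow R) \to Q = \text{True} \to \text{True} = \text{True}
(Q \to R) \land (((Q \land P) \leftrightarrow R) \to Q) = \text{False} \land \text{True} = \text{False}
((Q \to R) \land (((Q \land P) \leftrightarrow R) \to Q)) \oplus R = \text{False} \oplus \text{False} = \text{False}
\lnot (((Q \to R) \land (((Q \land P) \leftrightarrow R) \to Q)) \oplus R) = \lnot \text{False} = \text{True}
((P \oplus Q) \lor Q) \land \lnot (((Q \to R) \land (((Q \land P) \leftrightarrow R) \to Q)) \oplus R) = \text{True} \land \text{True} = \text{True}
P \lor (((P \oplus Q) \lor Q) \land \lnot (((Q \to R) \land (((Q \land P) \leftrightarrow R) \to Q)) \oplus R)) = \text{False} \lor \text{True} = \text{True}
(Q \leftrightarrow (Q \leftrightarrow R)) \to (P \lor (((P \oplus Q) \lor Q) \land \lnot (((Q \to R) \land (((Q \land P) \leftrightarrow R) \to Q)) \oplus R))) = \text{False} \to \text{True} = \text{True}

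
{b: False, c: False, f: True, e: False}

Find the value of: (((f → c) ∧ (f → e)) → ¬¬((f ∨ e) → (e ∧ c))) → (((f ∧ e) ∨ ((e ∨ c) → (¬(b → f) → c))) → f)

True

f → c = True → False = False
f → e = True → False = False
(f → c) ∧ (f → e) = False ∧ False = False
f ∨ e = True ∨ False = True
e ∧ c = False ∧ False = False
(f ∨ e) → (e ∧ c) = True → False = False
¬((f ∨ e) → (e ∧ c)) = ¬False = True
¬¬((f ∨ e) → (e ∧ c)) = ¬True = False
((f → c) ∧ (f → e)) → ¬¬((f ∨ e) → (e ∧ c)) = False → False = True
f ∧ e = True ∧ False = False
e ∨ c = False ∨ False = False
b → f = False → True = True
¬(b → f) = ¬True = False
¬(b → f) → c = False → False = True
(e ∨ c) → (¬(b → f) → c) = False → True = True
(f ∧ e) ∨ ((e ∨ c) → (¬(b → f) → c)) = False ∨ True = True
((f ∧ e) ∨ ((e ∨ c) → (¬(b → f) → c))) → f = True → True = True
(((f → c) ∧ (f → e)) → ¬¬((f ∨ e) → (e ∧ c))) → (((f ∧ e) ∨ ((e ∨ c) → (¬(b → f) → c))) → f) = True → True = True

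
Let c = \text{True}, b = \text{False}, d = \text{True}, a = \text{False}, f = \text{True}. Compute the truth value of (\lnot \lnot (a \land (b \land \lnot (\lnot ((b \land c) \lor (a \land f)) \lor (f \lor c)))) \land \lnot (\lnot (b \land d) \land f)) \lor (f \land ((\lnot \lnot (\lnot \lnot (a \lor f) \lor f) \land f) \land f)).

\text{True}

Substituting c=\text{True}, b=\text{False}, d=\text{True}, a=\text{False}, f=\text{True}:
b \land c = \text{False} \land \text{True} = \text{False}
a \land f = \text{False} \land \text{True} = \text{False}
(b \land c) \lor (a \land f) = \text{False} \lor \text{False} = \text{False}
\lnot ((b \land c) \lor (a \land f)) = \lnot \text{False} = \text{True}
f \lor c = \text{True} \lor \text{True} = \text{True}
\lnot ((b \land c) \lor (a \land f)) \lor (f \lor c) = \text{True} \lor \text{True} = \text{True}
\lnot (\lnot ((b \land c) \lor (a \land f)) \lor (f \lor c)) = \lnot \text{True} = \text{False}
b \land \lnot (\lnot ((b \land c) \lor (a \land f)) \lor (f \lor c)) = \text{False} \land \text{False} = \text{False}
a \land (b \land \lnot (\lnot ((b \land c) \lor (a \land f)) \lor (f \lor c))) = \text{False} \land \text{False} = \text{False}
\lnot (a \land (b \land \lnot (\lnot ((b \land c) \lor (a \land f)) \lor (f \lor c)))) = \lnot \text{False} = \text{True}
\lnot \lnot (a \land (b \land \lnot (\lnot ((b \land c) \lor (a \land f)) \lor (f \lor c)))) = \lnot \text{True} = \text{False}
b \land d = \text{False} \land \text{True} = \text{False}
\lnot (b \land d) = \lnot \text{False} = \text{True}
\lnot (b \land d) \land f = \text{True} \land \text{True} = \text{True}
\lnot (\lnot (b \land d) \land f) = \lnot \text{True} = \text{False}
\lnot \lnot (a \land (b \land \lnot (\lnot ((b \land c) \lor (a \land f)) \lor (f \lor c)))) \land \lnot (\lnot (b \land d) \land f) = \text{False} \land \text{False} = \text{False}
a \lor f = \text{False} \lor \text{True} = \text{True}
\lnot (a \lor f) = \lnot \text{True} = \text{False}
\lnot \lnot (a \lor f) = \lnot \text{False} = \text{True}
\lnot \lnot (a \lor f) \lor f = \text{True} \lor \text{True} = \text{True}
\lnot (\lnot \lnot (a \lor f) \lor f) = \lnot \text{True} = \text{False}
\lnot \lnot (\lnot \lnot (a \lor f) \lor f) = \lnot \text{False} = \text{True}
\lnot \lnot (\lnot \lnot (a \lor f) \lor f) \land f = \text{True} \land \text{True} = \text{True}
(\lnot \lnot (\lnot \lnot (a \lor f) \lor f) \land f) \land f = \text{True} \land \text{True} = \text{True}
f \land ((\lnot \lnot (\lnot \lnot (a \lor f) \lor f) \land f) \land f) = \text{True} \land \text{True} = \text{True}
(\lnot \lnot (a \land (b \land \lnot (\lnot ((b \land c) \lor (a \land f)) \lor (f \lor c)))) \land \lnot (\lnot (b \land d) \land f)) \lor (f \land ((\lnot \lnot (\lnot \lnot (a \lor f) \lor f) \land f) \land f)) = \text{False} \lor \text{True} = \text{True}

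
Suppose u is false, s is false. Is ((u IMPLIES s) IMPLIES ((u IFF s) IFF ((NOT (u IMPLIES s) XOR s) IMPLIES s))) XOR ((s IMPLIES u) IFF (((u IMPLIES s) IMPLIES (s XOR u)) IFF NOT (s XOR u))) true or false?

u IMPLIES s = F IMPLIES F = T
u IFF s = F IFF F = T
u IMPLIES s = F IMPLIES F = T
NOT (u IMPLIES s) = NOT T = F
NOT (u IMPLIES s) XOR s = F XOR F = F
(NOT (u IMPLIES s) XOR s) IMPLIES s = F IMPLIES F = T
(u IFF s) IFF ((NOT (u IMPLIES s) XOR s) IMPLIES s) = T IFF T = T
(u IMPLIES s) IMPLIES ((u IFF s) IFF ((NOT (u IMPLIES s) XOR s) IMPLIES s)) = T IMPLIES T = T
s IMPLIES u = F IMPLIES F = T
u IMPLIES s = F IMPLIES F = T
s XOR u = F XOR F = F
(u IMPLIES s) IMPLIES (s XOR u) = T IMPLIES F = F
s XOR u = F XOR F = F
NOT (s XOR u) = NOT F = T
((u IMPLIES s) IMPLIES (s XOR u)) IFF NOT (s XOR u) = F IFF T = F
(s IMPLIES u) IFF (((u IMPLIES s) IMPLIES (s XOR u)) IFF NOT (s XOR u)) = T IFF F = F
((u IMPLIES s) IMPLIES ((u IFF s) IFF ((NOT (u IMPLIES s) XOR s) IMPLIES s))) XOR ((s IMPLIES u) IFF (((u IMPLIES s) IMPLIES (s XOR u)) IFF NOT (s XOR u))) = T XOR F = T

T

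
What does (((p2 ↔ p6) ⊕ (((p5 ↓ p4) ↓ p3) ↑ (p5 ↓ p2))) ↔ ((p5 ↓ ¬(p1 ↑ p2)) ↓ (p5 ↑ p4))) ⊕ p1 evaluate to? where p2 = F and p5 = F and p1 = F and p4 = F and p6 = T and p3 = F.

F

Substituting p2=F, p5=F, p1=F, p4=F, p6=T, p3=F:
p2 ↔ p6 = F ↔ T = F
p5 ↓ p4 = F ↓ F = T
(p5 ↓ p4) ↓ p3 = T ↓ F = F
p5 ↓ p2 = F ↓ F = T
((p5 ↓ p4) ↓ p3) ↑ (p5 ↓ p2) = F ↑ T = T
(p2 ↔ p6) ⊕ (((p5 ↓ p4) ↓ p3) ↑ (p5 ↓ p2)) = F ⊕ T = T
p1 ↑ p2 = F ↑ F = T
¬(p1 ↑ p2) = ¬T = F
p5 ↓ ¬(p1 ↑ p2) = F ↓ F = T
p5 ↑ p4 = F ↑ F = T
(p5 ↓ ¬(p1 ↑ p2)) ↓ (p5 ↑ p4) = T ↓ T = F
((p2 ↔ p6) ⊕ (((p5 ↓ p4) ↓ p3) ↑ (p5 ↓ p2))) ↔ ((p5 ↓ ¬(p1 ↑ p2)) ↓ (p5 ↑ p4)) = T ↔ F = F
(((p2 ↔ p6) ⊕ (((p5 ↓ p4) ↓ p3) ↑ (p5 ↓ p2))) ↔ ((p5 ↓ ¬(p1 ↑ p2)) ↓ (p5 ↑ p4))) ⊕ p1 = F ⊕ F = F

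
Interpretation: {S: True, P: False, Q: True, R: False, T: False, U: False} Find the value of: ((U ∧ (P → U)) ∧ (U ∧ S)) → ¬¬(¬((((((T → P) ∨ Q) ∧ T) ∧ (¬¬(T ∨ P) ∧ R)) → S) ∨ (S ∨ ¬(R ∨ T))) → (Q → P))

P → U = False → False = True
U ∧ (P → U) = False ∧ True = False
U ∧ S = False ∧ True = False
(U ∧ (P → U)) ∧ (U ∧ S) = False ∧ False = False
T → P = False → False = True
(T → P) ∨ Q = True ∨ True = True
((T → P) ∨ Q) ∧ T = True ∧ False = False
T ∨ P = False ∨ False = False
¬(T ∨ P) = ¬False = True
¬¬(T ∨ P) = ¬True = False
¬¬(T ∨ P) ∧ R = False ∧ False = False
(((T → P) ∨ Q) ∧ T) ∧ (¬¬(T ∨ P) ∧ R) = False ∧ False = False
((((T → P) ∨ Q) ∧ T) ∧ (¬¬(T ∨ P) ∧ R)) → S = False → True = True
R ∨ T = False ∨ False = False
¬(R ∨ T) = ¬False = True
S ∨ ¬(R ∨ T) = True ∨ True = True
(((((T → P) ∨ Q) ∧ T) ∧ (¬¬(T ∨ P) ∧ R)) → S) ∨ (S ∨ ¬(R ∨ T)) = True ∨ True = True
¬((((((T → P) ∨ Q) ∧ T) ∧ (¬¬(T ∨ P) ∧ R)) → S) ∨ (S ∨ ¬(R ∨ T))) = ¬True = False
Q → P = True → False = False
¬((((((T → P) ∨ Q) ∧ T) ∧ (¬¬(T ∨ P) ∧ R)) → S) ∨ (S ∨ ¬(R ∨ T))) → (Q → P) = False → False = True
¬(¬((((((T → P) ∨ Q) ∧ T) ∧ (¬¬(T ∨ P) ∧ R)) → S) ∨ (S ∨ ¬(R ∨ T))) → (Q → P)) = ¬True = False
¬¬(¬((((((T → P) ∨ Q) ∧ T) ∧ (¬¬(T ∨ P) ∧ R)) → S) ∨ (S ∨ ¬(R ∨ T))) → (Q → P)) = ¬False = True
((U ∧ (P → U)) ∧ (U ∧ S)) → ¬¬(¬((((((T → P) ∨ Q) ∧ T) ∧ (¬¬(T ∨ P) ∧ R)) → S) ∨ (S ∨ ¬(R ∨ T))) → (Q → P)) = False → True = True

True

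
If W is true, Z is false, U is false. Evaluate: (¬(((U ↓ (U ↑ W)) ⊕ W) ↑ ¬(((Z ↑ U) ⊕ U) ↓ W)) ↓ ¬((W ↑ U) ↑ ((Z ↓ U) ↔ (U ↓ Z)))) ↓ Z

U ↑ W = F ↑ T = T
U ↓ (U ↑ W) = F ↓ T = F
(U ↓ (U ↑ W)) ⊕ W = F ⊕ T = T
Z ↑ U = F ↑ F = T
(Z ↑ U) ⊕ U = T ⊕ F = T
((Z ↑ U) ⊕ U) ↓ W = T ↓ T = F
¬(((Z ↑ U) ⊕ U) ↓ W) = ¬F = T
((U ↓ (U ↑ W)) ⊕ W) ↑ ¬(((Z ↑ U) ⊕ U) ↓ W) = T ↑ T = F
¬(((U ↓ (U ↑ W)) ⊕ W) ↑ ¬(((Z ↑ U) ⊕ U) ↓ W)) = ¬F = T
W ↑ U = T ↑ F = T
Z ↓ U = F ↓ F = T
U ↓ Z = F ↓ F = T
(Z ↓ U) ↔ (U ↓ Z) = T ↔ T = T
(W ↑ U) ↑ ((Z ↓ U) ↔ (U ↓ Z)) = T ↑ T = F
¬((W ↑ U) ↑ ((Z ↓ U) ↔ (U ↓ Z))) = ¬F = T
¬(((U ↓ (U ↑ W)) ⊕ W) ↑ ¬(((Z ↑ U) ⊕ U) ↓ W)) ↓ ¬((W ↑ U) ↑ ((Z ↓ U) ↔ (U ↓ Z))) = T ↓ T = F
(¬(((U ↓ (U ↑ W)) ⊕ W) ↑ ¬(((Z ↑ U) ⊕ U) ↓ W)) ↓ ¬((W ↑ U) ↑ ((Z ↓ U) ↔ (U ↓ Z)))) ↓ Z = F ↓ F = T

T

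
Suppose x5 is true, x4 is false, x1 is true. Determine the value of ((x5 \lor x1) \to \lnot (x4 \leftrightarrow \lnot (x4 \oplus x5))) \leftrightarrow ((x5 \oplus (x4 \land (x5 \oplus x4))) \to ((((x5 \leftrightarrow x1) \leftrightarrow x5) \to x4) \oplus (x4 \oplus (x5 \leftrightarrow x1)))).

Substituting x5=\text{True}, x4=\text{False}, x1=\text{True}:
x5 \lor x1 = \text{True} \lor \text{True} = \text{True}
x4 \oplus x5 = \text{False} \oplus \text{True} = \text{True}
\lnot (x4 \oplus x5) = \lnot \text{True} = \text{False}
x4 \leftrightarrow \lnot (x4 \oplus x5) = \text{False} \leftrightarrow \text{False} = \text{True}
\lnot (x4 \leftrightarrow \lnot (x4 \oplus x5)) = \lnot \text{True} = \text{False}
(x5 \lor x1) \to \lnot (x4 \leftrightarrow \lnot (x4 \oplus x5)) = \text{True} \to \text{False} = \text{False}
x5 \oplus x4 = \text{True} \oplus \text{False} = \text{True}
x4 \land (x5 \oplus x4) = \text{False} \land \text{True} = \text{False}
x5 \oplus (x4 \land (x5 \oplus x4)) = \text{True} \oplus \text{False} = \text{True}
x5 \leftrightarrow x1 = \text{True} \leftrightarrow \text{True} = \text{True}
(x5 \leftrightarrow x1) \leftrightarrow x5 = \text{True} \leftrightarrow \text{True} = \text{True}
((x5 \leftrightarrow x1) \leftrightarrow x5) \to x4 = \text{True} \to \text{False} = \text{False}
x5 \leftrightarrow x1 = \text{True} \leftrightarrow \text{True} = \text{True}
x4 \oplus (x5 \leftrightarrow x1) = \text{False} \oplus \text{True} = \text{True}
(((x5 \leftrightarrow x1) \leftrightarrow x5) \to x4) \oplus (x4 \oplus (x5 \leftrightarrow x1)) = \text{False} \oplus \text{True} = \text{True}
(x5 \oplus (x4 \land (x5 \oplus x4))) \to ((((x5 \leftrightarrow x1) \leftrightarrow x5) \to x4) \oplus (x4 \oplus (x5 \leftrightarrow x1))) = \text{True} \to \text{True} = \text{True}
((x5 \lor x1) \to \lnot (x4 \leftrightarrow \lnot (x4 \oplus x5))) \leftrightarrow ((x5 \oplus (x4 \land (x5 \oplus x4))) \to ((((x5 \leftrightarrow x1) \leftrightarrow x5) \to x4) \oplus (x4 \oplus (x5 \leftrightarrow x1)))) = \text{False} \leftrightarrow \text{True} = \text{False}

\text{False}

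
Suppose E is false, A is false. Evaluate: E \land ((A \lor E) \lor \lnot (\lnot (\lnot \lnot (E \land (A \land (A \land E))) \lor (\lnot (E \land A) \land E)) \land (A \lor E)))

\text{False}

A \lor E = \text{False} \lor \text{False} = \text{False}
A \land E = \text{False} \land \text{False} = \text{False}
A \land (A \land E) = \text{False} \land \text{False} = \text{False}
E \land (A \land (A \land E)) = \text{False} \land \text{False} = \text{False}
\lnot (E \land (A \land (A \land E))) = \lnot \text{False} = \text{True}
\lnot \lnot (E \land (A \land (A \land E))) = \lnot \text{True} = \text{False}
E \land A = \text{False} \land \text{False} = \text{False}
\lnot (E \land A) = \lnot \text{False} = \text{True}
\lnot (E \land A) \land E = \text{True} \land \text{False} = \text{False}
\lnot \lnot (E \land (A \land (A \land E))) \lor (\lnot (E \land A) \land E) = \text{False} \lor \text{False} = \text{False}
\lnot (\lnot \lnot (E \land (A \land (A \land E))) \lor (\lnot (E \land A) \land E)) = \lnot \text{False} = \text{True}
A \lor E = \text{False} \lor \text{False} = \text{False}
\lnot (\lnot \lnot (E \land (A \land (A \land E))) \lor (\lnot (E \land A) \land E)) \land (A \lor E) = \text{True} \land \text{False} = \text{False}
\lnot (\lnot (\lnot \lnot (E \land (A \land (A \land E))) \lor (\lnot (E \land A) \land E)) \land (A \lor E)) = \lnot \text{False} = \text{True}
(A \lor E) \lor \lnot (\lnot (\lnot \lnot (E \land (A \land (A \land E))) \lor (\lnot (E \land A) \land E)) \land (A \lor E)) = \text{False} \lor \text{True} = \text{True}
E \land ((A \lor E) \lor \lnot (\lnot (\lnot \lnot (E \land (A \land (A \land E))) \lor (\lnot (E \land A) \land E)) \land (A \lor E))) = \text{False} \land \text{True} = \text{False}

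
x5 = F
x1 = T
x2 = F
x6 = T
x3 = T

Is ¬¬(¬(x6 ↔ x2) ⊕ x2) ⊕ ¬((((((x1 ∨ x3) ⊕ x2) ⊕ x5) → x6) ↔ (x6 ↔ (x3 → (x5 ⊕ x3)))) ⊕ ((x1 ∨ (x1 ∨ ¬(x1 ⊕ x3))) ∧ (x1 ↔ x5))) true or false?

x6 ↔ x2 = T ↔ F = F
¬(x6 ↔ x2) = ¬F = T
¬(x6 ↔ x2) ⊕ x2 = T ⊕ F = T
¬(¬(x6 ↔ x2) ⊕ x2) = ¬T = F
¬¬(¬(x6 ↔ x2) ⊕ x2) = ¬F = T
x1 ∨ x3 = T ∨ T = T
(x1 ∨ x3) ⊕ x2 = T ⊕ F = T
((x1 ∨ x3) ⊕ x2) ⊕ x5 = T ⊕ F = T
(((x1 ∨ x3) ⊕ x2) ⊕ x5) → x6 = T → T = T
x5 ⊕ x3 = F ⊕ T = T
x3 → (x5 ⊕ x3) = T → T = T
x6 ↔ (x3 → (x5 ⊕ x3)) = T ↔ T = T
((((x1 ∨ x3) ⊕ x2) ⊕ x5) → x6) ↔ (x6 ↔ (x3 → (x5 ⊕ x3))) = T ↔ T = T
x1 ⊕ x3 = T ⊕ T = F
¬(x1 ⊕ x3) = ¬F = T
x1 ∨ ¬(x1 ⊕ x3) = T ∨ T = T
x1 ∨ (x1 ∨ ¬(x1 ⊕ x3)) = T ∨ T = T
x1 ↔ x5 = T ↔ F = F
(x1 ∨ (x1 ∨ ¬(x1 ⊕ x3))) ∧ (x1 ↔ x5) = T ∧ F = F
(((((x1 ∨ x3) ⊕ x2) ⊕ x5) → x6) ↔ (x6 ↔ (x3 → (x5 ⊕ x3)))) ⊕ ((x1 ∨ (x1 ∨ ¬(x1 ⊕ x3))) ∧ (x1 ↔ x5)) = T ⊕ F = T
¬((((((x1 ∨ x3) ⊕ x2) ⊕ x5) → x6) ↔ (x6 ↔ (x3 → (x5 ⊕ x3)))) ⊕ ((x1 ∨ (x1 ∨ ¬(x1 ⊕ x3))) ∧ (x1 ↔ x5))) = ¬T = F
¬¬(¬(x6 ↔ x2) ⊕ x2) ⊕ ¬((((((x1 ∨ x3) ⊕ x2) ⊕ x5) → x6) ↔ (x6 ↔ (x3 → (x5 ⊕ x3)))) ⊕ ((x1 ∨ (x1 ∨ ¬(x1 ⊕ x3))) ∧ (x1 ↔ x5))) = T ⊕ F = T

T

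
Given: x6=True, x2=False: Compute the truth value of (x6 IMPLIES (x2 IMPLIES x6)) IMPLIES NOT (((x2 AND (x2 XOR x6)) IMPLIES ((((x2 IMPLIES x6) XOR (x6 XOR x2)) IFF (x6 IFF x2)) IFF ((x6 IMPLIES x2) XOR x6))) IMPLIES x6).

False

x2 IMPLIES x6 = False IMPLIES True = True
x6 IMPLIES (x2 IMPLIES x6) = True IMPLIES True = True
x2 XOR x6 = False XOR True = True
x2 AND (x2 XOR x6) = False AND True = False
x2 IMPLIES x6 = False IMPLIES True = True
x6 XOR x2 = True XOR False = True
(x2 IMPLIES x6) XOR (x6 XOR x2) = True XOR True = False
x6 IFF x2 = True IFF False = False
((x2 IMPLIES x6) XOR (x6 XOR x2)) IFF (x6 IFF x2) = False IFF False = True
x6 IMPLIES x2 = True IMPLIES False = False
(x6 IMPLIES x2) XOR x6 = False XOR True = True
(((x2 IMPLIES x6) XOR (x6 XOR x2)) IFF (x6 IFF x2)) IFF ((x6 IMPLIES x2) XOR x6) = True IFF True = True
(x2 AND (x2 XOR x6)) IMPLIES ((((x2 IMPLIES x6) XOR (x6 XOR x2)) IFF (x6 IFF x2)) IFF ((x6 IMPLIES x2) XOR x6)) = False IMPLIES True = True
((x2 AND (x2 XOR x6)) IMPLIES ((((x2 IMPLIES x6) XOR (x6 XOR x2)) IFF (x6 IFF x2)) IFF ((x6 IMPLIES x2) XOR x6))) IMPLIES x6 = True IMPLIES True = True
NOT (((x2 AND (x2 XOR x6)) IMPLIES ((((x2 IMPLIES x6) XOR (x6 XOR x2)) IFF (x6 IFF x2)) IFF ((x6 IMPLIES x2) XOR x6))) IMPLIES x6) = NOT True = False
(x6 IMPLIES (x2 IMPLIES x6)) IMPLIES NOT (((x2 AND (x2 XOR x6)) IMPLIES ((((x2 IMPLIES x6) XOR (x6 XOR x2)) IFF (x6 IFF x2)) IFF ((x6 IMPLIES x2) XOR x6))) IMPLIES x6) = True IMPLIES False = False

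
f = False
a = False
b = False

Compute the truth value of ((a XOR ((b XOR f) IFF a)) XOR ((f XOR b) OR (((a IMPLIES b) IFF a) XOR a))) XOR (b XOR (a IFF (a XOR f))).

False

Substituting f=False, a=False, b=False:
b XOR f = False XOR False = False
(b XOR f) IFF a = False IFF False = True
a XOR ((b XOR f) IFF a) = False XOR True = True
f XOR b = False XOR False = False
a IMPLIES b = False IMPLIES False = True
(a IMPLIES b) IFF a = True IFF False = False
((a IMPLIES b) IFF a) XOR a = False XOR False = False
(f XOR b) OR (((a IMPLIES b) IFF a) XOR a) = False OR False = False
(a XOR ((b XOR f) IFF a)) XOR ((f XOR b) OR (((a IMPLIES b) IFF a) XOR a)) = True XOR False = True
a XOR f = False XOR False = False
a IFF (a XOR f) = False IFF False = True
b XOR (a IFF (a XOR f)) = False XOR True = True
((a XOR ((b XOR f) IFF a)) XOR ((f XOR b) OR (((a IMPLIES b) IFF a) XOR a))) XOR (b XOR (a IFF (a XOR f))) = True XOR True = False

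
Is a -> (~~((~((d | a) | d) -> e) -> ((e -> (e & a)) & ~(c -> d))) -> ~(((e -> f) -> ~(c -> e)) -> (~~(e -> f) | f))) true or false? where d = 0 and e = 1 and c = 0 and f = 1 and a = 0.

d | a = 0 | 0 = 0
(d | a) | d = 0 | 0 = 0
~((d | a) | d) = ~0 = 1
~((d | a) | d) -> e = 1 -> 1 = 1
e & a = 1 & 0 = 0
e -> (e & a) = 1 -> 0 = 0
c -> d = 0 -> 0 = 1
~(c -> d) = ~1 = 0
(e -> (e & a)) & ~(c -> d) = 0 & 0 = 0
(~((d | a) | d) -> e) -> ((e -> (e & a)) & ~(c -> d)) = 1 -> 0 = 0
~((~((d | a) | d) -> e) -> ((e -> (e & a)) & ~(c -> d))) = ~0 = 1
~~((~((d | a) | d) -> e) -> ((e -> (e & a)) & ~(c -> d))) = ~1 = 0
e -> f = 1 -> 1 = 1
c -> e = 0 -> 1 = 1
~(c -> e) = ~1 = 0
(e -> f) -> ~(c -> e) = 1 -> 0 = 0
e -> f = 1 -> 1 = 1
~(e -> f) = ~1 = 0
~~(e -> f) = ~0 = 1
~~(e -> f) | f = 1 | 1 = 1
((e -> f) -> ~(c -> e)) -> (~~(e -> f) | f) = 0 -> 1 = 1
~(((e -> f) -> ~(c -> e)) -> (~~(e -> f) | f)) = ~1 = 0
~~((~((d | a) | d) -> e) -> ((e -> (e & a)) & ~(c -> d))) -> ~(((e -> f) -> ~(c -> e)) -> (~~(e -> f) | f)) = 0 -> 0 = 1
a -> (~~((~((d | a) | d) -> e) -> ((e -> (e & a)) & ~(c -> d))) -> ~(((e -> f) -> ~(c -> e)) -> (~~(e -> f) | f))) = 0 -> 1 = 1

1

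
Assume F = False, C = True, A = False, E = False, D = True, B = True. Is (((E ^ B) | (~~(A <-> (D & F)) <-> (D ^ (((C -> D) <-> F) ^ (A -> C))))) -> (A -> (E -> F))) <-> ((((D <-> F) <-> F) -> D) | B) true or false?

True

E ^ B = False ^ True = True
D & F = True & False = False
A <-> (D & F) = False <-> False = True
~(A <-> (D & F)) = ~True = False
~~(A <-> (D & F)) = ~False = True
C -> D = True -> True = True
(C -> D) <-> F = True <-> False = False
A -> C = False -> True = True
((C -> D) <-> F) ^ (A -> C) = False ^ True = True
D ^ (((C -> D) <-> F) ^ (A -> C)) = True ^ True = False
~~(A <-> (D & F)) <-> (D ^ (((C -> D) <-> F) ^ (A -> C))) = True <-> False = False
(E ^ B) | (~~(A <-> (D & F)) <-> (D ^ (((C -> D) <-> F) ^ (A -> C)))) = True | False = True
E -> F = False -> False = True
A -> (E -> F) = False -> True = True
((E ^ B) | (~~(A <-> (D & F)) <-> (D ^ (((C -> D) <-> F) ^ (A -> C))))) -> (A -> (E -> F)) = True -> True = True
D <-> F = True <-> False = False
(D <-> F) <-> F = False <-> False = True
((D <-> F) <-> F) -> D = True -> True = True
(((D <-> F) <-> F) -> D) | B = True | True = True
(((E ^ B) | (~~(A <-> (D & F)) <-> (D ^ (((C -> D) <-> F) ^ (A -> C))))) -> (A -> (E -> F))) <-> ((((D <-> F) <-> F) -> D) | B) = True <-> True = True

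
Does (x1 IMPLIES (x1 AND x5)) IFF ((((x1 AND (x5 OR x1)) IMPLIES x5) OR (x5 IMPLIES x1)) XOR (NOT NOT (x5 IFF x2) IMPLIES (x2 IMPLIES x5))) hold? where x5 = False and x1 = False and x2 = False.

False

x1 AND x5 = False AND False = False
x1 IMPLIES (x1 AND x5) = False IMPLIES False = True
x5 OR x1 = False OR False = False
x1 AND (x5 OR x1) = False AND False = False
(x1 AND (x5 OR x1)) IMPLIES x5 = False IMPLIES False = True
x5 IMPLIES x1 = False IMPLIES False = True
((x1 AND (x5 OR x1)) IMPLIES x5) OR (x5 IMPLIES x1) = True OR True = True
x5 IFF x2 = False IFF False = True
NOT (x5 IFF x2) = NOT True = False
NOT NOT (x5 IFF x2) = NOT False = True
x2 IMPLIES x5 = False IMPLIES False = True
NOT NOT (x5 IFF x2) IMPLIES (x2 IMPLIES x5) = True IMPLIES True = True
(((x1 AND (x5 OR x1)) IMPLIES x5) OR (x5 IMPLIES x1)) XOR (NOT NOT (x5 IFF x2) IMPLIES (x2 IMPLIES x5)) = True XOR True = False
(x1 IMPLIES (x1 AND x5)) IFF ((((x1 AND (x5 OR x1)) IMPLIES x5) OR (x5 IMPLIES x1)) XOR (NOT NOT (x5 IFF x2) IMPLIES (x2 IMPLIES x5))) = True IFF False = False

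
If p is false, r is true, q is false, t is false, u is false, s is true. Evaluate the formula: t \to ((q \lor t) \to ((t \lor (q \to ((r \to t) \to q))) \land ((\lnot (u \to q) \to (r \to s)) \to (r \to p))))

T

Substituting p=F, r=T, q=F, t=F, u=F, s=T:
q \lor t = F \lor F = F
r \to t = T \to F = F
(r \to t) \to q = F \to F = T
q \to ((r \to t) \to q) = F \to T = T
t \lor (q \to ((r \to t) \to q)) = F \lor T = T
u \to q = F \to F = T
\lnot (u \to q) = \lnot T = F
r \to s = T \to T = T
\lnot (u \to q) \to (r \to s) = F \to T = T
r \to p = T \to F = F
(\lnot (u \to q) \to (r \to s)) \to (r \to p) = T \to F = F
(t \lor (q \to ((r \to t) \to q))) \land ((\lnot (u \to q) \to (r \to s)) \to (r \to p)) = T \land F = F
(q \lor t) \to ((t \lor (q \to ((r \to t) \to q))) \land ((\lnot (u \to q) \to (r \to s)) \to (r \to p))) = F \to F = T
t \to ((q \lor t) \to ((t \lor (q \to ((r \to t) \to q))) \land ((\lnot (u \to q) \to (r \to s)) \to (r \to p)))) = F \to T = T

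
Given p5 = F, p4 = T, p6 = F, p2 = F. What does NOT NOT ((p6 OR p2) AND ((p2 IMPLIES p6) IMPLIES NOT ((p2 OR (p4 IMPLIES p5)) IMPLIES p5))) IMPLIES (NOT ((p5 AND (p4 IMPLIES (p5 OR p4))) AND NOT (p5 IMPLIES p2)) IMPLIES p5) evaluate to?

T

p6 OR p2 = F OR F = F
p2 IMPLIES p6 = F IMPLIES F = T
p4 IMPLIES p5 = T IMPLIES F = F
p2 OR (p4 IMPLIES p5) = F OR F = F
(p2 OR (p4 IMPLIES p5)) IMPLIES p5 = F IMPLIES F = T
NOT ((p2 OR (p4 IMPLIES p5)) IMPLIES p5) = NOT T = F
(p2 IMPLIES p6) IMPLIES NOT ((p2 OR (p4 IMPLIES p5)) IMPLIES p5) = T IMPLIES F = F
(p6 OR p2) AND ((p2 IMPLIES p6) IMPLIES NOT ((p2 OR (p4 IMPLIES p5)) IMPLIES p5)) = F AND F = F
NOT ((p6 OR p2) AND ((p2 IMPLIES p6) IMPLIES NOT ((p2 OR (p4 IMPLIES p5)) IMPLIES p5))) = NOT F = T
NOT NOT ((p6 OR p2) AND ((p2 IMPLIES p6) IMPLIES NOT ((p2 OR (p4 IMPLIES p5)) IMPLIES p5))) = NOT T = F
p5 OR p4 = F OR T = T
p4 IMPLIES (p5 OR p4) = T IMPLIES T = T
p5 AND (p4 IMPLIES (p5 OR p4)) = F AND T = F
p5 IMPLIES p2 = F IMPLIES F = T
NOT (p5 IMPLIES p2) = NOT T = F
(p5 AND (p4 IMPLIES (p5 OR p4))) AND NOT (p5 IMPLIES p2) = F AND F = F
NOT ((p5 AND (p4 IMPLIES (p5 OR p4))) AND NOT (p5 IMPLIES p2)) = NOT F = T
NOT ((p5 AND (p4 IMPLIES (p5 OR p4))) AND NOT (p5 IMPLIES p2)) IMPLIES p5 = T IMPLIES F = F
NOT NOT ((p6 OR p2) AND ((p2 IMPLIES p6) IMPLIES NOT ((p2 OR (p4 IMPLIES p5)) IMPLIES p5))) IMPLIES (NOT ((p5 AND (p4 IMPLIES (p5 OR p4))) AND NOT (p5 IMPLIES p2)) IMPLIES p5) = F IMPLIES F = T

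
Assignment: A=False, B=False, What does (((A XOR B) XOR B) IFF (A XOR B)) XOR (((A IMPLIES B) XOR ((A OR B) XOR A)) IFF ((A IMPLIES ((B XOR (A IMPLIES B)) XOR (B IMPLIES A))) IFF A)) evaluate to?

True

A XOR B = False XOR False = False
(A XOR B) XOR B = False XOR False = False
A XOR B = False XOR False = False
((A XOR B) XOR B) IFF (A XOR B) = False IFF False = True
A IMPLIES B = False IMPLIES False = True
A OR B = False OR False = False
(A OR B) XOR A = False XOR False = False
(A IMPLIES B) XOR ((A OR B) XOR A) = True XOR False = True
A IMPLIES B = False IMPLIES False = True
B XOR (A IMPLIES B) = False XOR True = True
B IMPLIES A = False IMPLIES False = True
(B XOR (A IMPLIES B)) XOR (B IMPLIES A) = True XOR True = False
A IMPLIES ((B XOR (A IMPLIES B)) XOR (B IMPLIES A)) = False IMPLIES False = True
(A IMPLIES ((B XOR (A IMPLIES B)) XOR (B IMPLIES A))) IFF A = True IFF False = False
((A IMPLIES B) XOR ((A OR B) XOR A)) IFF ((A IMPLIES ((B XOR (A IMPLIES B)) XOR (B IMPLIES A))) IFF A) = True IFF False = False
(((A XOR B) XOR B) IFF (A XOR B)) XOR (((A IMPLIES B) XOR ((A OR B) XOR A)) IFF ((A IMPLIES ((B XOR (A IMPLIES B)) XOR (B IMPLIES A))) IFF A)) = True XOR False = True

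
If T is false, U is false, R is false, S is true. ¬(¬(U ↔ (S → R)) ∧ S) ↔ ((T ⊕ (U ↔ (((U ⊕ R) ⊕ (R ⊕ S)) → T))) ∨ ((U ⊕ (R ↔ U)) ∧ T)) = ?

Substituting T=False, U=False, R=False, S=True:
S → R = True → False = False
U ↔ (S → R) = False ↔ False = True
¬(U ↔ (S → R)) = ¬True = False
¬(U ↔ (S → R)) ∧ S = False ∧ True = False
¬(¬(U ↔ (S → R)) ∧ S) = ¬False = True
U ⊕ R = False ⊕ False = False
R ⊕ S = False ⊕ True = True
(U ⊕ R) ⊕ (R ⊕ S) = False ⊕ True = True
((U ⊕ R) ⊕ (R ⊕ S)) → T = True → False = False
U ↔ (((U ⊕ R) ⊕ (R ⊕ S)) → T) = False ↔ False = True
T ⊕ (U ↔ (((U ⊕ R) ⊕ (R ⊕ S)) → T)) = False ⊕ True = True
R ↔ U = False ↔ False = True
U ⊕ (R ↔ U) = False ⊕ True = True
(U ⊕ (R ↔ U)) ∧ T = True ∧ False = False
(T ⊕ (U ↔ (((U ⊕ R) ⊕ (R ⊕ S)) → T))) ∨ ((U ⊕ (R ↔ U)) ∧ T) = True ∨ False = True
¬(¬(U ↔ (S → R)) ∧ S) ↔ ((T ⊕ (U ↔ (((U ⊕ R) ⊕ (R ⊕ S)) → T))) ∨ ((U ⊕ (R ↔ U)) ∧ T)) = True ↔ True = True

True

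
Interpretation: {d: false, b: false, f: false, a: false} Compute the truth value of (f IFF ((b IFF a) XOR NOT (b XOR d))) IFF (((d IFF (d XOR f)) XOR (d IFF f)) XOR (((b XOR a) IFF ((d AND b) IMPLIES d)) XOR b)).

false

b IFF a = false IFF false = true
b XOR d = false XOR false = false
NOT (b XOR d) = NOT false = true
(b IFF a) XOR NOT (b XOR d) = true XOR true = false
f IFF ((b IFF a) XOR NOT (b XOR d)) = false IFF false = true
d XOR f = false XOR false = false
d IFF (d XOR f) = false IFF false = true
d IFF f = false IFF false = true
(d IFF (d XOR f)) XOR (d IFF f) = true XOR true = false
b XOR a = false XOR false = false
d AND b = false AND false = false
(d AND b) IMPLIES d = false IMPLIES false = true
(b XOR a) IFF ((d AND b) IMPLIES d) = false IFF true = false
((b XOR a) IFF ((d AND b) IMPLIES d)) XOR b = false XOR false = false
((d IFF (d XOR f)) XOR (d IFF f)) XOR (((b XOR a) IFF ((d AND b) IMPLIES d)) XOR b) = false XOR false = false
(f IFF ((b IFF a) XOR NOT (b XOR d))) IFF (((d IFF (d XOR f)) XOR (d IFF f)) XOR (((b XOR a) IFF ((d AND b) IMPLIES d)) XOR b)) = true IFF false = false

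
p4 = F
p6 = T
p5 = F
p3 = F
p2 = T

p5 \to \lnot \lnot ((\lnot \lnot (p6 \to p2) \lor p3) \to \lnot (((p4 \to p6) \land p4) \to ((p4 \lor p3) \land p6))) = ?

p6 \to p2 = T \to T = T
\lnot (p6 \to p2) = \lnot T = F
\lnot \lnot (p6 \to p2) = \lnot F = T
\lnot \lnot (p6 \to p2) \lor p3 = T \lor F = T
p4 \to p6 = F \to T = T
(p4 \to p6) \land p4 = T \land F = F
p4 \lor p3 = F \lor F = F
(p4 \lor p3) \land p6 = F \land T = F
((p4 \to p6) \land p4) \to ((p4 \lor p3) \land p6) = F \to F = T
\lnot (((p4 \to p6) \land p4) \to ((p4 \lor p3) \land p6)) = \lnot T = F
(\lnot \lnot (p6 \to p2) \lor p3) \to \lnot (((p4 \to p6) \land p4) \to ((p4 \lor p3) \land p6)) = T \to F = F
\lnot ((\lnot \lnot (p6 \to p2) \lor p3) \to \lnot (((p4 \to p6) \land p4) \to ((p4 \lor p3) \land p6))) = \lnot F = T
\lnot \lnot ((\lnot \lnot (p6 \to p2) \lor p3) \to \lnot (((p4 \to p6) \land p4) \to ((p4 \lor p3) \land p6))) = \lnot T = F
p5 \to \lnot \lnot ((\lnot \lnot (p6 \to p2) \lor p3) \to \lnot (((p4 \to p6) \land p4) \to ((p4 \lor p3) \land p6))) = F \to F = T

T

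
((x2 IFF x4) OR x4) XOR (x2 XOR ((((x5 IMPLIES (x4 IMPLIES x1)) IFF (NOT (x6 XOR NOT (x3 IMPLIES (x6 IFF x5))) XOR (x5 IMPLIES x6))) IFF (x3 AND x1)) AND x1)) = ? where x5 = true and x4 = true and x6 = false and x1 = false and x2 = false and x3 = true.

x2 IFF x4 = false IFF true = false
(x2 IFF x4) OR x4 = false OR true = true
x4 IMPLIES x1 = true IMPLIES false = false
x5 IMPLIES (x4 IMPLIES x1) = true IMPLIES false = false
x6 IFF x5 = false IFF true = false
x3 IMPLIES (x6 IFF x5) = true IMPLIES false = false
NOT (x3 IMPLIES (x6 IFF x5)) = NOT false = true
x6 XOR NOT (x3 IMPLIES (x6 IFF x5)) = false XOR true = true
NOT (x6 XOR NOT (x3 IMPLIES (x6 IFF x5))) = NOT true = false
x5 IMPLIES x6 = true IMPLIES false = false
NOT (x6 XOR NOT (x3 IMPLIES (x6 IFF x5))) XOR (x5 IMPLIES x6) = false XOR false = false
(x5 IMPLIES (x4 IMPLIES x1)) IFF (NOT (x6 XOR NOT (x3 IMPLIES (x6 IFF x5))) XOR (x5 IMPLIES x6)) = false IFF false = true
x3 AND x1 = true AND false = false
((x5 IMPLIES (x4 IMPLIES x1)) IFF (NOT (x6 XOR NOT (x3 IMPLIES (x6 IFF x5))) XOR (x5 IMPLIES x6))) IFF (x3 AND x1) = true IFF false = false
(((x5 IMPLIES (x4 IMPLIES x1)) IFF (NOT (x6 XOR NOT (x3 IMPLIES (x6 IFF x5))) XOR (x5 IMPLIES x6))) IFF (x3 AND x1)) AND x1 = false AND false = false
x2 XOR ((((x5 IMPLIES (x4 IMPLIES x1)) IFF (NOT (x6 XOR NOT (x3 IMPLIES (x6 IFF x5))) XOR (x5 IMPLIES x6))) IFF (x3 AND x1)) AND x1) = false XOR false = false
((x2 IFF x4) OR x4) XOR (x2 XOR ((((x5 IMPLIES (x4 IMPLIES x1)) IFF (NOT (x6 XOR NOT (x3 IMPLIES (x6 IFF x5))) XOR (x5 IMPLIES x6))) IFF (x3 AND x1)) AND x1)) = true XOR false = true

true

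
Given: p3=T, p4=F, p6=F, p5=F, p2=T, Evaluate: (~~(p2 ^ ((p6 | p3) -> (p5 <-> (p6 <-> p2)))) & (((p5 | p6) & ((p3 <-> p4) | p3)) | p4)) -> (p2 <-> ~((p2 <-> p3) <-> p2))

T

p6 | p3 = F | T = T
p6 <-> p2 = F <-> T = F
p5 <-> (p6 <-> p2) = F <-> F = T
(p6 | p3) -> (p5 <-> (p6 <-> p2)) = T -> T = T
p2 ^ ((p6 | p3) -> (p5 <-> (p6 <-> p2))) = T ^ T = F
~(p2 ^ ((p6 | p3) -> (p5 <-> (p6 <-> p2)))) = ~F = T
~~(p2 ^ ((p6 | p3) -> (p5 <-> (p6 <-> p2)))) = ~T = F
p5 | p6 = F | F = F
p3 <-> p4 = T <-> F = F
(p3 <-> p4) | p3 = F | T = T
(p5 | p6) & ((p3 <-> p4) | p3) = F & T = F
((p5 | p6) & ((p3 <-> p4) | p3)) | p4 = F | F = F
~~(p2 ^ ((p6 | p3) -> (p5 <-> (p6 <-> p2)))) & (((p5 | p6) & ((p3 <-> p4) | p3)) | p4) = F & F = F
p2 <-> p3 = T <-> T = T
(p2 <-> p3) <-> p2 = T <-> T = T
~((p2 <-> p3) <-> p2) = ~T = F
p2 <-> ~((p2 <-> p3) <-> p2) = T <-> F = F
(~~(p2 ^ ((p6 | p3) -> (p5 <-> (p6 <-> p2)))) & (((p5 | p6) & ((p3 <-> p4) | p3)) | p4)) -> (p2 <-> ~((p2 <-> p3) <-> p2)) = F -> F = T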